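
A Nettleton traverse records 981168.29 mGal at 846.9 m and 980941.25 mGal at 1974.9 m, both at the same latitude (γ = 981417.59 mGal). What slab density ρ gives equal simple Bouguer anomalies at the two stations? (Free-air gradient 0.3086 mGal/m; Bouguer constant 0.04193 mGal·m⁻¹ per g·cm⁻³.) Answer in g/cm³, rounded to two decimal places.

2.56

Δg_obs = 980941.25 − 981168.29 = -227.04 mGal over Δh = 1974.9 − 846.9 = 1128.0 m
Equal Bouguer anomalies ⇒ Δg_obs + (0.3086 − 0.04193ρ)·Δh = 0
0.3086 − 0.04193ρ = −Δg_obs/Δh = 0.20128
ρ = (0.3086 − 0.20128) / 0.04193 = 2.56 g/cm³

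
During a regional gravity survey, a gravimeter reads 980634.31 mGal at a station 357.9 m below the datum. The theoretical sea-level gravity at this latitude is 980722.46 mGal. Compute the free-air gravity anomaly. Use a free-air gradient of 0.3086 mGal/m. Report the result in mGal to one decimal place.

Free-air correction = 0.3086 × -357.9 = -110.45 mGal
Free-air anomaly = 980634.31 − 980722.46 + (-110.45) = -198.60 mGal

-198.6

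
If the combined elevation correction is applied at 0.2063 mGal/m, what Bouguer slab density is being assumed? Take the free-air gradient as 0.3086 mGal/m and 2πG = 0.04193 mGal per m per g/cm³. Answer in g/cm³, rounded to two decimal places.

0.2063 = 0.3086 − 0.04193 × ρ
ρ = (0.3086 − 0.2063) / 0.04193 = 2.44 g/cm³

2.44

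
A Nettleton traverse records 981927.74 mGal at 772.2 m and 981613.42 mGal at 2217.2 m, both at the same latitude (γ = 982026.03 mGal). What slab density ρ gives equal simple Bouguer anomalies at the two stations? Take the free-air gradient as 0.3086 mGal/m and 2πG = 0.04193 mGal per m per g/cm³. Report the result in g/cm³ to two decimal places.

2.17

Δg_obs = 981613.42 − 981927.74 = -314.32 mGal over Δh = 2217.2 − 772.2 = 1445.0 m
Equal Bouguer anomalies ⇒ Δg_obs + (0.3086 − 0.04193ρ)·Δh = 0
0.3086 − 0.04193ρ = −Δg_obs/Δh = 0.21752
ρ = (0.3086 − 0.21752) / 0.04193 = 2.17 g/cm³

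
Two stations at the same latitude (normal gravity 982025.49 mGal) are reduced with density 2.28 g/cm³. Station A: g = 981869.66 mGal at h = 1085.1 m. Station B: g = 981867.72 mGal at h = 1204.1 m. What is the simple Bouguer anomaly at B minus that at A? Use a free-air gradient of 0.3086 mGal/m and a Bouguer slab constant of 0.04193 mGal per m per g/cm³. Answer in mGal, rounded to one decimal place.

Δg_SB(A) = 981869.66 − 982025.49 + 0.3086×1085.1 − 0.04193×2.28×1085.1 = 75.30 mGal
Δg_SB(B) = 981867.72 − 982025.49 + 0.3086×1204.1 − 0.04193×2.28×1204.1 = 98.70 mGal
Difference = 98.70 − (75.30) = 23.40 mGal

23.4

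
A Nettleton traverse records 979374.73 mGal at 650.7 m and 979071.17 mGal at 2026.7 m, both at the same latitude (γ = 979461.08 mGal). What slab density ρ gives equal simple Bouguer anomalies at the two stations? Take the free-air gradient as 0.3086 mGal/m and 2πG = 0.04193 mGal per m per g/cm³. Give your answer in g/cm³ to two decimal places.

2.10

Δg_obs = 979071.17 − 979374.73 = -303.56 mGal over Δh = 2026.7 − 650.7 = 1376.0 m
Equal Bouguer anomalies ⇒ Δg_obs + (0.3086 − 0.04193ρ)·Δh = 0
0.3086 − 0.04193ρ = −Δg_obs/Δh = 0.22061
ρ = (0.3086 − 0.22061) / 0.04193 = 2.10 g/cm³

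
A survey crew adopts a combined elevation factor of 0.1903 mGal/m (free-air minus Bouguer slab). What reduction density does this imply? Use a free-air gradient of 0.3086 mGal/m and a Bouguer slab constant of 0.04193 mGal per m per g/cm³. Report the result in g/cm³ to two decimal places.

2.82

0.1903 = 0.3086 − 0.04193 × ρ
ρ = (0.3086 − 0.1903) / 0.04193 = 2.82 g/cm³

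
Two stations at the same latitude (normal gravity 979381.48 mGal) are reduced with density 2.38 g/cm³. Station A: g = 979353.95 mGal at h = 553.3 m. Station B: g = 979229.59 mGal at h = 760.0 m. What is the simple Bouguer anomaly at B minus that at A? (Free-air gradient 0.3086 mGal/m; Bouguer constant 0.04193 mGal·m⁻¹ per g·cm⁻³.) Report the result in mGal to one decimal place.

-81.2

Δg_SB(A) = 979353.95 − 979381.48 + 0.3086×553.3 − 0.04193×2.38×553.3 = 88.00 mGal
Δg_SB(B) = 979229.59 − 979381.48 + 0.3086×760.0 − 0.04193×2.38×760.0 = 6.80 mGal
Difference = 6.80 − (88.00) = -81.20 mGal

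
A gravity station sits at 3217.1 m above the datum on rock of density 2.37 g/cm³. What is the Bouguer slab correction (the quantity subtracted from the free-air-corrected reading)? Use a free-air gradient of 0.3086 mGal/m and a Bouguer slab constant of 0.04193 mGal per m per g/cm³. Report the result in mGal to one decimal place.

Bouguer slab correction = 0.04193 × 2.37 × 3217.1 = 319.7 mGal

319.7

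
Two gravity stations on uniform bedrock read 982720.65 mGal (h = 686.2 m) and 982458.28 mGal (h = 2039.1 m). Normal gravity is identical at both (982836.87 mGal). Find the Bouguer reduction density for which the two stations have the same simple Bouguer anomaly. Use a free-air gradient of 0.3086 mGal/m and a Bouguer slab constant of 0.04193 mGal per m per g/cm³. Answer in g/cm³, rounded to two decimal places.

2.73

Δg_obs = 982458.28 − 982720.65 = -262.37 mGal over Δh = 2039.1 − 686.2 = 1352.9 m
Equal Bouguer anomalies ⇒ Δg_obs + (0.3086 − 0.04193ρ)·Δh = 0
0.3086 − 0.04193ρ = −Δg_obs/Δh = 0.19393
ρ = (0.3086 − 0.19393) / 0.04193 = 2.73 g/cm³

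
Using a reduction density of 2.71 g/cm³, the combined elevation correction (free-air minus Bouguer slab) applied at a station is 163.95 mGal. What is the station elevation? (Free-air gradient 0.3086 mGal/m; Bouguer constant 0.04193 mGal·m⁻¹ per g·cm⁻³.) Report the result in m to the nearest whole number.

841

Combined gradient = 0.3086 − 0.04193 × 2.71 = 0.1949697 mGal/m
h = 163.95 / 0.1949697 = 840.90 m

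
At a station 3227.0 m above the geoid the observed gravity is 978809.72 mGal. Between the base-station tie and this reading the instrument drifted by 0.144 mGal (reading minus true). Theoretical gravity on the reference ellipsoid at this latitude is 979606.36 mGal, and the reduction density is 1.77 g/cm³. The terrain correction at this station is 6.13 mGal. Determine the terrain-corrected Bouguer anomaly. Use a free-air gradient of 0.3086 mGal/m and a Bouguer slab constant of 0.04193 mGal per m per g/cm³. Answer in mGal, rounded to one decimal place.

Drift-corrected reading = 978809.72 − (0.144) = 978809.576 mGal
Free-air correction = 0.3086 × 3227.0 = 995.85 mGal
Free-air anomaly = 978809.576 − 979606.36 + (995.85) = 199.066 mGal
Bouguer slab correction = 0.04193 × 1.77 × 3227.0 = 239.50 mGal
Simple Bouguer anomaly = 199.066 − (239.50) = -40.434 mGal
Complete Bouguer anomaly = -40.434 + 6.13 = -34.304 mGal

-34.3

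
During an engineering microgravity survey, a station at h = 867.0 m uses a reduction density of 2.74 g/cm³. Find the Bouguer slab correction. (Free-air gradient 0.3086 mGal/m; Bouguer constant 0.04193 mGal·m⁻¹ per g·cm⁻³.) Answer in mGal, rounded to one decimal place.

Bouguer slab correction = 0.04193 × 2.74 × 867.0 = 99.6 mGal

99.6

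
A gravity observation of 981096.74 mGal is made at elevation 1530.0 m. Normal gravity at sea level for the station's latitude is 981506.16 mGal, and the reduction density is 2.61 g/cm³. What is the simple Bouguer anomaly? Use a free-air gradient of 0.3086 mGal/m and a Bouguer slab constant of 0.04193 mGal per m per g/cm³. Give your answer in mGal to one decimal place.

Free-air correction = 0.3086 × 1530.0 = 472.16 mGal
Free-air anomaly = 981096.74 − 981506.16 + (472.16) = 62.74 mGal
Bouguer slab correction = 0.04193 × 2.61 × 1530.0 = 167.44 mGal
Simple Bouguer anomaly = 62.74 − (167.44) = -104.70 mGal

-104.7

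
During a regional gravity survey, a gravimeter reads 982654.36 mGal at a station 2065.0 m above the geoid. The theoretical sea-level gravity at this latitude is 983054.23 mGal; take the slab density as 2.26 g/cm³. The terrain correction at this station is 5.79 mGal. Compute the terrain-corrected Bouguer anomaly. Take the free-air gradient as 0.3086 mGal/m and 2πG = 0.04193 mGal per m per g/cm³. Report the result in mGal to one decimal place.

Free-air correction = 0.3086 × 2065.0 = 637.26 mGal
Free-air anomaly = 982654.36 − 983054.23 + (637.26) = 237.39 mGal
Bouguer slab correction = 0.04193 × 2.26 × 2065.0 = 195.68 mGal
Simple Bouguer anomaly = 237.39 − (195.68) = 41.71 mGal
Complete Bouguer anomaly = 41.71 + 5.79 = 47.50 mGal

47.5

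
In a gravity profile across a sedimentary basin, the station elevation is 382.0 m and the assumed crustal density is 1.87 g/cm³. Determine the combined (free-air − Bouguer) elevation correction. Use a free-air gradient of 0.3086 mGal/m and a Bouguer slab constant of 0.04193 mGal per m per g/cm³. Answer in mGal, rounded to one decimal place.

87.9

Combined gradient = 0.3086 − 0.04193 × 1.87 = 0.2301909 mGal/m
Combined elevation correction = 0.2301909 × 382.0 = 87.9 mGal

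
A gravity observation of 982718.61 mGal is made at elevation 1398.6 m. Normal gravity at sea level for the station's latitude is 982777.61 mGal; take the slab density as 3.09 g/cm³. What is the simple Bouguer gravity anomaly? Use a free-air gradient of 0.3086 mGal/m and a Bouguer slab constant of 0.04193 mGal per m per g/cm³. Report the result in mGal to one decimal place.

191.4

Free-air correction = 0.3086 × 1398.6 = 431.61 mGal
Free-air anomaly = 982718.61 − 982777.61 + (431.61) = 372.61 mGal
Bouguer slab correction = 0.04193 × 3.09 × 1398.6 = 181.21 mGal
Simple Bouguer anomaly = 372.61 − (181.21) = 191.40 mGal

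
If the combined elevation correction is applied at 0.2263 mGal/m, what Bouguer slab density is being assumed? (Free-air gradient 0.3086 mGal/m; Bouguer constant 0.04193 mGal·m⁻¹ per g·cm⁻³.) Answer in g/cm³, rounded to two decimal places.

0.2263 = 0.3086 − 0.04193 × ρ
ρ = (0.3086 − 0.2263) / 0.04193 = 1.96 g/cm³

1.96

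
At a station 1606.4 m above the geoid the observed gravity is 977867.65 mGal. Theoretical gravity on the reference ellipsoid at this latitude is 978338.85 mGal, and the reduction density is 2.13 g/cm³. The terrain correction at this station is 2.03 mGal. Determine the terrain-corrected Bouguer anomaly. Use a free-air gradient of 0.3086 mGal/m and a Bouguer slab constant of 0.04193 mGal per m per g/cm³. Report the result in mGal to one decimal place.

Free-air correction = 0.3086 × 1606.4 = 495.74 mGal
Free-air anomaly = 977867.65 − 978338.85 + (495.74) = 24.54 mGal
Bouguer slab correction = 0.04193 × 2.13 × 1606.4 = 143.47 mGal
Simple Bouguer anomaly = 24.54 − (143.47) = -118.93 mGal
Complete Bouguer anomaly = -118.93 + 2.03 = -116.90 mGal

-116.9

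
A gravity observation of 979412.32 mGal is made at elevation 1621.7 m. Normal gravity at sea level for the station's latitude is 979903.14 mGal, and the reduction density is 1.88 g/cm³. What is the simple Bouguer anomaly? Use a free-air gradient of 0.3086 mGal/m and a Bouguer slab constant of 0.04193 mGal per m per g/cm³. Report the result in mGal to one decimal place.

-118.2

Free-air correction = 0.3086 × 1621.7 = 500.46 mGal
Free-air anomaly = 979412.32 − 979903.14 + (500.46) = 9.64 mGal
Bouguer slab correction = 0.04193 × 1.88 × 1621.7 = 127.84 mGal
Simple Bouguer anomaly = 9.64 − (127.84) = -118.20 mGal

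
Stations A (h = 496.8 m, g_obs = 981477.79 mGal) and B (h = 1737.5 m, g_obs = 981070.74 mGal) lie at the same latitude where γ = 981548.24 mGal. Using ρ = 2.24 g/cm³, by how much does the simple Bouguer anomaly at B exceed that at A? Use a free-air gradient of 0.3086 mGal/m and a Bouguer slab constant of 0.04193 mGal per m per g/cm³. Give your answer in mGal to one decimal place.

-140.7

Δg_SB(A) = 981477.79 − 981548.24 + 0.3086×496.8 − 0.04193×2.24×496.8 = 36.20 mGal
Δg_SB(B) = 981070.74 − 981548.24 + 0.3086×1737.5 − 0.04193×2.24×1737.5 = -104.50 mGal
Difference = -104.50 − (36.20) = -140.70 mGal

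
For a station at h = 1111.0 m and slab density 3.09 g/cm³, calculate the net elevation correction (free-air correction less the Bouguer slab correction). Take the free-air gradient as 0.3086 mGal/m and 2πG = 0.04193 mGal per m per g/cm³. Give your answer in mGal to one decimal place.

198.9

Combined gradient = 0.3086 − 0.04193 × 3.09 = 0.1790363 mGal/m
Combined elevation correction = 0.1790363 × 1111.0 = 198.9 mGal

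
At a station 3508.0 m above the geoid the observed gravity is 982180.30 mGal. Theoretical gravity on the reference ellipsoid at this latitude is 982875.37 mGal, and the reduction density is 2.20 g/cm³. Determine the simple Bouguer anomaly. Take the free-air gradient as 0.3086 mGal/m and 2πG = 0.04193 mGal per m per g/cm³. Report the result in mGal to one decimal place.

63.9

Free-air correction = 0.3086 × 3508.0 = 1082.57 mGal
Free-air anomaly = 982180.30 − 982875.37 + (1082.57) = 387.50 mGal
Bouguer slab correction = 0.04193 × 2.20 × 3508.0 = 323.60 mGal
Simple Bouguer anomaly = 387.50 − (323.60) = 63.90 mGal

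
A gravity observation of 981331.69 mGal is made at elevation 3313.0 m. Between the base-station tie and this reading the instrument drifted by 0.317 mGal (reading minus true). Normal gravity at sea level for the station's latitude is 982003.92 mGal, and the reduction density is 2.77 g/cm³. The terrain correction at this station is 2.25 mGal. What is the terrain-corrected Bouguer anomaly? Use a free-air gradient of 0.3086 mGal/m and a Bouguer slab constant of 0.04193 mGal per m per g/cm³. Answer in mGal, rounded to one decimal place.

Drift-corrected reading = 981331.69 − (0.317) = 981331.373 mGal
Free-air correction = 0.3086 × 3313.0 = 1022.39 mGal
Free-air anomaly = 981331.373 − 982003.92 + (1022.39) = 349.843 mGal
Bouguer slab correction = 0.04193 × 2.77 × 3313.0 = 384.79 mGal
Simple Bouguer anomaly = 349.843 − (384.79) = -34.947 mGal
Complete Bouguer anomaly = -34.947 + 2.25 = -32.697 mGal

-32.7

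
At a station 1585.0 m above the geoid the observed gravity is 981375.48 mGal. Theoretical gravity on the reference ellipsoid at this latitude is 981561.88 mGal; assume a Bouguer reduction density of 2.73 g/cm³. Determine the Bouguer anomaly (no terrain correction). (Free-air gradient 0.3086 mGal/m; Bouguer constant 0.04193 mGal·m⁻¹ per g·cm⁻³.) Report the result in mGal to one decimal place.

Free-air correction = 0.3086 × 1585.0 = 489.13 mGal
Free-air anomaly = 981375.48 − 981561.88 + (489.13) = 302.73 mGal
Bouguer slab correction = 0.04193 × 2.73 × 1585.0 = 181.43 mGal
Simple Bouguer anomaly = 302.73 − (181.43) = 121.30 mGal

121.3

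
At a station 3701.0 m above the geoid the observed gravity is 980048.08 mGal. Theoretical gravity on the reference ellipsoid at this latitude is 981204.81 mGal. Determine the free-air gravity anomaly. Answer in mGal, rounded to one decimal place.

-14.6

Free-air correction = 0.3086 × 3701.0 = 1142.13 mGal
Free-air anomaly = 980048.08 − 981204.81 + (1142.13) = -14.60 mGal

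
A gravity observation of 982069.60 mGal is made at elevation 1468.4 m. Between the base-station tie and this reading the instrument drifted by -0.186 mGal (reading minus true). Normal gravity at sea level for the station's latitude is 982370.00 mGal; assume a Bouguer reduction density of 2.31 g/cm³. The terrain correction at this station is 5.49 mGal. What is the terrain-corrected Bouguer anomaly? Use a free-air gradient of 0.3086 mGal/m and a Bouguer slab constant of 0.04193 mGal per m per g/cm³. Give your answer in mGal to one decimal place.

Drift-corrected reading = 982069.60 − (-0.186) = 982069.786 mGal
Free-air correction = 0.3086 × 1468.4 = 453.15 mGal
Free-air anomaly = 982069.786 − 982370.00 + (453.15) = 152.936 mGal
Bouguer slab correction = 0.04193 × 2.31 × 1468.4 = 142.23 mGal
Simple Bouguer anomaly = 152.936 − (142.23) = 10.706 mGal
Complete Bouguer anomaly = 10.706 + 5.49 = 16.196 mGal

16.2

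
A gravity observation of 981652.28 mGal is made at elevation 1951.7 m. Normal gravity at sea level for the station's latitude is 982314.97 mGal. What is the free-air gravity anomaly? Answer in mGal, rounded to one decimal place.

Free-air correction = 0.3086 × 1951.7 = 602.29 mGal
Free-air anomaly = 981652.28 − 982314.97 + (602.29) = -60.40 mGal

-60.4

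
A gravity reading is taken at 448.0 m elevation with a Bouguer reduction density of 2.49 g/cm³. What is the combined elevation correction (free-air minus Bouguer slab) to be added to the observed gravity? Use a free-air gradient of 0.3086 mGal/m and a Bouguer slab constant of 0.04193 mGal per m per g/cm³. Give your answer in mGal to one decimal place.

91.5

Combined gradient = 0.3086 − 0.04193 × 2.49 = 0.2041943 mGal/m
Combined elevation correction = 0.2041943 × 448.0 = 91.5 mGal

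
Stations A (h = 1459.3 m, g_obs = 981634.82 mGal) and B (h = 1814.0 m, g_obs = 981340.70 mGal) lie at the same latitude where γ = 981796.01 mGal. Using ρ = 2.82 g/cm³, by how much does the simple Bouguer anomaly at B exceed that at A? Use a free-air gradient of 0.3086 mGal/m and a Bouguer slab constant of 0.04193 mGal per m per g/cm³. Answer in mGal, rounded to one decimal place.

-226.6

Δg_SB(A) = 981634.82 − 981796.01 + 0.3086×1459.3 − 0.04193×2.82×1459.3 = 116.60 mGal
Δg_SB(B) = 981340.70 − 981796.01 + 0.3086×1814.0 − 0.04193×2.82×1814.0 = -110.00 mGal
Difference = -110.00 − (116.60) = -226.60 mGal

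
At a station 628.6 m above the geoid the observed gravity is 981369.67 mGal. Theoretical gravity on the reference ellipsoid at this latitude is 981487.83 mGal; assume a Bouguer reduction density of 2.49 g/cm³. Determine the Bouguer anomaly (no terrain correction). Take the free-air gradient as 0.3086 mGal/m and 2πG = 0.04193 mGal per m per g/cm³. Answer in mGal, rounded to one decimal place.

Free-air correction = 0.3086 × 628.6 = 193.99 mGal
Free-air anomaly = 981369.67 − 981487.83 + (193.99) = 75.83 mGal
Bouguer slab correction = 0.04193 × 2.49 × 628.6 = 65.63 mGal
Simple Bouguer anomaly = 75.83 − (65.63) = 10.20 mGal

10.2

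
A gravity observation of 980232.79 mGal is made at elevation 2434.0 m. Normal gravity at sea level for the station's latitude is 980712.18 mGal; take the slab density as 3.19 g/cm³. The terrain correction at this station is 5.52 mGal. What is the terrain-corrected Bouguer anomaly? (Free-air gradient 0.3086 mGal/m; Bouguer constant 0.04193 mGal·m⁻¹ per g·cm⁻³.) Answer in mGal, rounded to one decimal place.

-48.3

Free-air correction = 0.3086 × 2434.0 = 751.13 mGal
Free-air anomaly = 980232.79 − 980712.18 + (751.13) = 271.74 mGal
Bouguer slab correction = 0.04193 × 3.19 × 2434.0 = 325.56 mGal
Simple Bouguer anomaly = 271.74 − (325.56) = -53.82 mGal
Complete Bouguer anomaly = -53.82 + 5.52 = -48.30 mGal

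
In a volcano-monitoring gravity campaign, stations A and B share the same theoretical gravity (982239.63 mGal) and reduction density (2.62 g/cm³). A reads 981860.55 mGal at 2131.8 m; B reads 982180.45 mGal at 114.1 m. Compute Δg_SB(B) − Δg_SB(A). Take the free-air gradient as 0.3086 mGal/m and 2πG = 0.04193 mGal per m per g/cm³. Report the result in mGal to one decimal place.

Δg_SB(A) = 981860.55 − 982239.63 + 0.3086×2131.8 − 0.04193×2.62×2131.8 = 44.60 mGal
Δg_SB(B) = 982180.45 − 982239.63 + 0.3086×114.1 − 0.04193×2.62×114.1 = -36.50 mGal
Difference = -36.50 − (44.60) = -81.10 mGal

-81.1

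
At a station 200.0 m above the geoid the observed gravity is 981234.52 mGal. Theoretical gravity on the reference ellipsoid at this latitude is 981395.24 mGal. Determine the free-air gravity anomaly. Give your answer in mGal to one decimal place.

-99.0

Free-air correction = 0.3086 × 200.0 = 61.72 mGal
Free-air anomaly = 981234.52 − 981395.24 + (61.72) = -99.00 mGal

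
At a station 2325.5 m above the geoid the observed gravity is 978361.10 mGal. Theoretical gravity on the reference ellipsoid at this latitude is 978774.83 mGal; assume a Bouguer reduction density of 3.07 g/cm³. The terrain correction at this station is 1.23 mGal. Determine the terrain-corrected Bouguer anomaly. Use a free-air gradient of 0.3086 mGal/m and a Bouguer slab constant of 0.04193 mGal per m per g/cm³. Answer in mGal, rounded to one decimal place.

5.8

Free-air correction = 0.3086 × 2325.5 = 717.65 mGal
Free-air anomaly = 978361.10 − 978774.83 + (717.65) = 303.92 mGal
Bouguer slab correction = 0.04193 × 3.07 × 2325.5 = 299.35 mGal
Simple Bouguer anomaly = 303.92 − (299.35) = 4.57 mGal
Complete Bouguer anomaly = 4.57 + 1.23 = 5.80 mGal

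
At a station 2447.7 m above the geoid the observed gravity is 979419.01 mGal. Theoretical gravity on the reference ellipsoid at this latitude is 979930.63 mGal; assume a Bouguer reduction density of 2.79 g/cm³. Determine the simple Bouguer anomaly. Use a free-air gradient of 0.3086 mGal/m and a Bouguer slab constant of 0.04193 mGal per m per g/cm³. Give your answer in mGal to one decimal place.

Free-air correction = 0.3086 × 2447.7 = 755.36 mGal
Free-air anomaly = 979419.01 − 979930.63 + (755.36) = 243.74 mGal
Bouguer slab correction = 0.04193 × 2.79 × 2447.7 = 286.34 mGal
Simple Bouguer anomaly = 243.74 − (286.34) = -42.60 mGal

-42.6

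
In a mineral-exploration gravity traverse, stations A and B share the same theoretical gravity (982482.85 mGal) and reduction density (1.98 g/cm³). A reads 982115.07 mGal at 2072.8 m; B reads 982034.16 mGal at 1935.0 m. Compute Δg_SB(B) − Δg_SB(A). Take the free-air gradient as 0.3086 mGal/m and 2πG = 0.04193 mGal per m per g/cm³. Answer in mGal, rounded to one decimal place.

-112.0

Δg_SB(A) = 982115.07 − 982482.85 + 0.3086×2072.8 − 0.04193×1.98×2072.8 = 99.80 mGal
Δg_SB(B) = 982034.16 − 982482.85 + 0.3086×1935.0 − 0.04193×1.98×1935.0 = -12.20 mGal
Difference = -12.20 − (99.80) = -112.00 mGal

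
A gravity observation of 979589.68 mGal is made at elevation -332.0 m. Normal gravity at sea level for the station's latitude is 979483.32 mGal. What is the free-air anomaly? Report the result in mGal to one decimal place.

Free-air correction = 0.3086 × -332.0 = -102.46 mGal
Free-air anomaly = 979589.68 − 979483.32 + (-102.46) = 3.90 mGal

3.9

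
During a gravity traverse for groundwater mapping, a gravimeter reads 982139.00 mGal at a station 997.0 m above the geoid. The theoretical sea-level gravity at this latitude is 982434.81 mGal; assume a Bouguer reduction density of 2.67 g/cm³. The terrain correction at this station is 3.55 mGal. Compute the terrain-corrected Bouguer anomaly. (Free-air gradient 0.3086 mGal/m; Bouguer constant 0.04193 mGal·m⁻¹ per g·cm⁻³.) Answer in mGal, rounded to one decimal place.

-96.2

Free-air correction = 0.3086 × 997.0 = 307.67 mGal
Free-air anomaly = 982139.00 − 982434.81 + (307.67) = 11.86 mGal
Bouguer slab correction = 0.04193 × 2.67 × 997.0 = 111.62 mGal
Simple Bouguer anomaly = 11.86 − (111.62) = -99.76 mGal
Complete Bouguer anomaly = -99.76 + 3.55 = -96.21 mGal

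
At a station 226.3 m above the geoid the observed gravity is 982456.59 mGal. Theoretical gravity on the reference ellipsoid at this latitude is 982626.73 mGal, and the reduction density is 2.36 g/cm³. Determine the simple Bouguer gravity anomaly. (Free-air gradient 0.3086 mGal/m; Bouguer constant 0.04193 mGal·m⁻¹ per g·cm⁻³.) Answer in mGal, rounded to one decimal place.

Free-air correction = 0.3086 × 226.3 = 69.84 mGal
Free-air anomaly = 982456.59 − 982626.73 + (69.84) = -100.30 mGal
Bouguer slab correction = 0.04193 × 2.36 × 226.3 = 22.39 mGal
Simple Bouguer anomaly = -100.30 − (22.39) = -122.69 mGal

-122.7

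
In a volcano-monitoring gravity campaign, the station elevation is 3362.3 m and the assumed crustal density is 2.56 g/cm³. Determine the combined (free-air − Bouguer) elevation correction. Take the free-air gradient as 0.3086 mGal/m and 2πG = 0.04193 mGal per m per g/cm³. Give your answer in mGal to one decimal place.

676.7

Combined gradient = 0.3086 − 0.04193 × 2.56 = 0.2012592 mGal/m
Combined elevation correction = 0.2012592 × 3362.3 = 676.7 mGal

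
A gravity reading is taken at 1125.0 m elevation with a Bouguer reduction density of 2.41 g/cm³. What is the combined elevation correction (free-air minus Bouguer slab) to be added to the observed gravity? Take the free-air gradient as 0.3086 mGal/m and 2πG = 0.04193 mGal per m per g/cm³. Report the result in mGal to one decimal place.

Combined gradient = 0.3086 − 0.04193 × 2.41 = 0.2075487 mGal/m
Combined elevation correction = 0.2075487 × 1125.0 = 233.5 mGal

233.5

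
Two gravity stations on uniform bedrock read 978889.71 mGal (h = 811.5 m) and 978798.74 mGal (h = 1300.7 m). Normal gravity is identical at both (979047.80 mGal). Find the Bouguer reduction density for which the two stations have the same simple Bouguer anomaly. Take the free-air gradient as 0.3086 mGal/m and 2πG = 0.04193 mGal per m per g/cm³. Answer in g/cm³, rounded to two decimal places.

2.92

Δg_obs = 978798.74 − 978889.71 = -90.97 mGal over Δh = 1300.7 − 811.5 = 489.2 m
Equal Bouguer anomalies ⇒ Δg_obs + (0.3086 − 0.04193ρ)·Δh = 0
0.3086 − 0.04193ρ = −Δg_obs/Δh = 0.18596
ρ = (0.3086 − 0.18596) / 0.04193 = 2.92 g/cm³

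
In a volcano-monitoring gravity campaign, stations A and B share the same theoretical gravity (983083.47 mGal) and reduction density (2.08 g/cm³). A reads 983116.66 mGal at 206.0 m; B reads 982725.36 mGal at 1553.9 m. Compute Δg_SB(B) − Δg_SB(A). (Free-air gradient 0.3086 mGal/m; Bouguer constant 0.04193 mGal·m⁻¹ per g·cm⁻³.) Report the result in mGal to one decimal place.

-92.9

Δg_SB(A) = 983116.66 − 983083.47 + 0.3086×206.0 − 0.04193×2.08×206.0 = 78.80 mGal
Δg_SB(B) = 982725.36 − 983083.47 + 0.3086×1553.9 − 0.04193×2.08×1553.9 = -14.10 mGal
Difference = -14.10 − (78.80) = -92.90 mGal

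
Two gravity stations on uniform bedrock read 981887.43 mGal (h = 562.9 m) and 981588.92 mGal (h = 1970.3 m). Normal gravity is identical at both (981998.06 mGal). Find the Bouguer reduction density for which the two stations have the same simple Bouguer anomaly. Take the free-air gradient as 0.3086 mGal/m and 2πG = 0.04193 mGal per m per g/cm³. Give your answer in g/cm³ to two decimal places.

Δg_obs = 981588.92 − 981887.43 = -298.51 mGal over Δh = 1970.3 − 562.9 = 1407.4 m
Equal Bouguer anomalies ⇒ Δg_obs + (0.3086 − 0.04193ρ)·Δh = 0
0.3086 − 0.04193ρ = −Δg_obs/Δh = 0.21210
ρ = (0.3086 − 0.21210) / 0.04193 = 2.30 g/cm³

2.30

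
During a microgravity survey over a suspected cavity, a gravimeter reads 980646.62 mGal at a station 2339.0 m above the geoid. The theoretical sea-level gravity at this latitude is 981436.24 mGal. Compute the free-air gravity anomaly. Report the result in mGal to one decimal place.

Free-air correction = 0.3086 × 2339.0 = 721.82 mGal
Free-air anomaly = 980646.62 − 981436.24 + (721.82) = -67.80 mGal

-67.8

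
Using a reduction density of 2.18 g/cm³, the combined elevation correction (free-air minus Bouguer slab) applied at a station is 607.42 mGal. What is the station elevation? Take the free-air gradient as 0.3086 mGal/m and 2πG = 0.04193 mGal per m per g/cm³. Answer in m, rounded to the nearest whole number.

Combined gradient = 0.3086 − 0.04193 × 2.18 = 0.2171926 mGal/m
h = 607.42 / 0.2171926 = 2796.69 m

2797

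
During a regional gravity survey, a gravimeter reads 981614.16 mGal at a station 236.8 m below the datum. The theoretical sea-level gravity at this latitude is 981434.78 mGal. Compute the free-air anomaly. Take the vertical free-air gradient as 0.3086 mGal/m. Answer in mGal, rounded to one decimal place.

106.3

Free-air correction = 0.3086 × -236.8 = -73.08 mGal
Free-air anomaly = 981614.16 − 981434.78 + (-73.08) = 106.30 mGal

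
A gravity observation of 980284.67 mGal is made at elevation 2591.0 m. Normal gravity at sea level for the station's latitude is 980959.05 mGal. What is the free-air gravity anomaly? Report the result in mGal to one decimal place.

125.2

Free-air correction = 0.3086 × 2591.0 = 799.58 mGal
Free-air anomaly = 980284.67 − 980959.05 + (799.58) = 125.20 mGal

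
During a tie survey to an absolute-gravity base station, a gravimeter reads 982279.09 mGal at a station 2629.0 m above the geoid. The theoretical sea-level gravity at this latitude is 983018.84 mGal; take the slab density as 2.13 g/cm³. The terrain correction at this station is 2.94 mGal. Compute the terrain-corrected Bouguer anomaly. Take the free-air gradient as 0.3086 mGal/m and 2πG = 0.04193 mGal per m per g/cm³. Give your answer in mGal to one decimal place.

-160.3

Free-air correction = 0.3086 × 2629.0 = 811.31 mGal
Free-air anomaly = 982279.09 − 983018.84 + (811.31) = 71.56 mGal
Bouguer slab correction = 0.04193 × 2.13 × 2629.0 = 234.80 mGal
Simple Bouguer anomaly = 71.56 − (234.80) = -163.24 mGal
Complete Bouguer anomaly = -163.24 + 2.94 = -160.30 mGal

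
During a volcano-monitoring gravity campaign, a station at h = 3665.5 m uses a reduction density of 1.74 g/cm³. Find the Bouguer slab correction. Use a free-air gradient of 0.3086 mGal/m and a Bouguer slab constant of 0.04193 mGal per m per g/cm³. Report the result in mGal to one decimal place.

Bouguer slab correction = 0.04193 × 1.74 × 3665.5 = 267.4 mGal

267.4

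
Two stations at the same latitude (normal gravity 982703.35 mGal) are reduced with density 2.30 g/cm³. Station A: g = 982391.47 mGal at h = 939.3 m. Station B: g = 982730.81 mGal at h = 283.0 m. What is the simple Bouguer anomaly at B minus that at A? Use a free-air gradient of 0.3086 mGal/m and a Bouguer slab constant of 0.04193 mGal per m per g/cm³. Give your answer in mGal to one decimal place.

200.1

Δg_SB(A) = 982391.47 − 982703.35 + 0.3086×939.3 − 0.04193×2.30×939.3 = -112.60 mGal
Δg_SB(B) = 982730.81 − 982703.35 + 0.3086×283.0 − 0.04193×2.30×283.0 = 87.50 mGal
Difference = 87.50 − (-112.60) = 200.10 mGal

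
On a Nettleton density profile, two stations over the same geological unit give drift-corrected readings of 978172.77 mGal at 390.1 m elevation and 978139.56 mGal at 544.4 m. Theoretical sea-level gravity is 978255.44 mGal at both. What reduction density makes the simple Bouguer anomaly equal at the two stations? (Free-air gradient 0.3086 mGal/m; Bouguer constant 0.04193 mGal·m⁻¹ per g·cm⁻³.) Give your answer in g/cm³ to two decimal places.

2.23

Δg_obs = 978139.56 − 978172.77 = -33.21 mGal over Δh = 544.4 − 390.1 = 154.3 m
Equal Bouguer anomalies ⇒ Δg_obs + (0.3086 − 0.04193ρ)·Δh = 0
0.3086 − 0.04193ρ = −Δg_obs/Δh = 0.21523
ρ = (0.3086 − 0.21523) / 0.04193 = 2.23 g/cm³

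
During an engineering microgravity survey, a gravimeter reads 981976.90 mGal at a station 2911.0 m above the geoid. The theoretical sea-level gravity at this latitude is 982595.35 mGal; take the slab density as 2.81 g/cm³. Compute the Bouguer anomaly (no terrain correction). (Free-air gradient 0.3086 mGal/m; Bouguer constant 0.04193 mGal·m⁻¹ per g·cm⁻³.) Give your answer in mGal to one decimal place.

-63.1

Free-air correction = 0.3086 × 2911.0 = 898.33 mGal
Free-air anomaly = 981976.90 − 982595.35 + (898.33) = 279.88 mGal
Bouguer slab correction = 0.04193 × 2.81 × 2911.0 = 342.98 mGal
Simple Bouguer anomaly = 279.88 − (342.98) = -63.10 mGal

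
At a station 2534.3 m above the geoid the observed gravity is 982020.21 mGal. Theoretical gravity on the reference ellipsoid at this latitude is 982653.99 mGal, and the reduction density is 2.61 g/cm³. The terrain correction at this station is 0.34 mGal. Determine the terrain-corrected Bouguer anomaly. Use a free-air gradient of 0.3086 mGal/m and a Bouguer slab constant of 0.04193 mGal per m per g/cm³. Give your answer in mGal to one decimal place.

-128.7

Free-air correction = 0.3086 × 2534.3 = 782.08 mGal
Free-air anomaly = 982020.21 − 982653.99 + (782.08) = 148.30 mGal
Bouguer slab correction = 0.04193 × 2.61 × 2534.3 = 277.35 mGal
Simple Bouguer anomaly = 148.30 − (277.35) = -129.05 mGal
Complete Bouguer anomaly = -129.05 + 0.34 = -128.71 mGal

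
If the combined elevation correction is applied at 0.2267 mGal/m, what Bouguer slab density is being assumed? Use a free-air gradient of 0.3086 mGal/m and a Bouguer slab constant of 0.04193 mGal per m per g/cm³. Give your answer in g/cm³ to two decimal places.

1.95

0.2267 = 0.3086 − 0.04193 × ρ
ρ = (0.3086 − 0.2267) / 0.04193 = 1.95 g/cm³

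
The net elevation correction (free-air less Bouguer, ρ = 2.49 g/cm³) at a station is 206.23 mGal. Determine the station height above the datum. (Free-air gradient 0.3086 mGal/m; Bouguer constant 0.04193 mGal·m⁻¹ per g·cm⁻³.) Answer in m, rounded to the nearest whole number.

Combined gradient = 0.3086 − 0.04193 × 2.49 = 0.2041943 mGal/m
h = 206.23 / 0.2041943 = 1009.97 m

1010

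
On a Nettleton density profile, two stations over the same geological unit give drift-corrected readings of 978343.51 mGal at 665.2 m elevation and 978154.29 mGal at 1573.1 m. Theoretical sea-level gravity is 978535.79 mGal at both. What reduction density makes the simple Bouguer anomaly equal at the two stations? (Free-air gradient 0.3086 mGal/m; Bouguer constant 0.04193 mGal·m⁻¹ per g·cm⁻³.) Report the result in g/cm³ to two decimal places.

2.39

Δg_obs = 978154.29 − 978343.51 = -189.22 mGal over Δh = 1573.1 − 665.2 = 907.9 m
Equal Bouguer anomalies ⇒ Δg_obs + (0.3086 − 0.04193ρ)·Δh = 0
0.3086 − 0.04193ρ = −Δg_obs/Δh = 0.20842
ρ = (0.3086 − 0.20842) / 0.04193 = 2.39 g/cm³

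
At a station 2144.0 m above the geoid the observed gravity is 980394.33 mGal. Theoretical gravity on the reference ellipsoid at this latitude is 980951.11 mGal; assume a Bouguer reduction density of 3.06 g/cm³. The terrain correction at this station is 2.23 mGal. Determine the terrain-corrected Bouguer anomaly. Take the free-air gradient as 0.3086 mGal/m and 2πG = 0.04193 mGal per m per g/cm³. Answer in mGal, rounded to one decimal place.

-168.0

Free-air correction = 0.3086 × 2144.0 = 661.64 mGal
Free-air anomaly = 980394.33 − 980951.11 + (661.64) = 104.86 mGal
Bouguer slab correction = 0.04193 × 3.06 × 2144.0 = 275.09 mGal
Simple Bouguer anomaly = 104.86 − (275.09) = -170.23 mGal
Complete Bouguer anomaly = -170.23 + 2.23 = -168.00 mGal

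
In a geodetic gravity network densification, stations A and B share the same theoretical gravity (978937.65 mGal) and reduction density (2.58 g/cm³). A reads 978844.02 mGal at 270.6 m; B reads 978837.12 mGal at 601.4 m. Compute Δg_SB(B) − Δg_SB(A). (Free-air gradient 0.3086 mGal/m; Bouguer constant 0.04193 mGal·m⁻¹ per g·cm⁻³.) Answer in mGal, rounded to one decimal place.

Δg_SB(A) = 978844.02 − 978937.65 + 0.3086×270.6 − 0.04193×2.58×270.6 = -39.40 mGal
Δg_SB(B) = 978837.12 − 978937.65 + 0.3086×601.4 − 0.04193×2.58×601.4 = 20.00 mGal
Difference = 20.00 − (-39.40) = 59.40 mGal

59.4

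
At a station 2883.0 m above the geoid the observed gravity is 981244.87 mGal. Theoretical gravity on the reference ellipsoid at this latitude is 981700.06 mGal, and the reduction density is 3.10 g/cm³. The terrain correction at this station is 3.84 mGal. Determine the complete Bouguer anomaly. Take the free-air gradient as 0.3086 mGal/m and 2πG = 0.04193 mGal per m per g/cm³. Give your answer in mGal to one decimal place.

63.6

Free-air correction = 0.3086 × 2883.0 = 889.69 mGal
Free-air anomaly = 981244.87 − 981700.06 + (889.69) = 434.50 mGal
Bouguer slab correction = 0.04193 × 3.10 × 2883.0 = 374.74 mGal
Simple Bouguer anomaly = 434.50 − (374.74) = 59.76 mGal
Complete Bouguer anomaly = 59.76 + 3.84 = 63.60 mGal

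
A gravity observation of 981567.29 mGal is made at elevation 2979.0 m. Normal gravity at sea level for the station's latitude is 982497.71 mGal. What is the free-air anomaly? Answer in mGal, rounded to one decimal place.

Free-air correction = 0.3086 × 2979.0 = 919.32 mGal
Free-air anomaly = 981567.29 − 982497.71 + (919.32) = -11.10 mGal

-11.1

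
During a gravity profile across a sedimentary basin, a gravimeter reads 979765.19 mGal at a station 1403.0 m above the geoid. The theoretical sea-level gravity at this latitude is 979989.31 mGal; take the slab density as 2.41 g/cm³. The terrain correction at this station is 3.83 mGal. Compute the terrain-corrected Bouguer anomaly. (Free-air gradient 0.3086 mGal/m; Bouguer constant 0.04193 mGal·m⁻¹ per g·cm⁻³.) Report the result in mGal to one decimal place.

70.9

Free-air correction = 0.3086 × 1403.0 = 432.97 mGal
Free-air anomaly = 979765.19 − 979989.31 + (432.97) = 208.85 mGal
Bouguer slab correction = 0.04193 × 2.41 × 1403.0 = 141.77 mGal
Simple Bouguer anomaly = 208.85 − (141.77) = 67.08 mGal
Complete Bouguer anomaly = 67.08 + 3.83 = 70.91 mGal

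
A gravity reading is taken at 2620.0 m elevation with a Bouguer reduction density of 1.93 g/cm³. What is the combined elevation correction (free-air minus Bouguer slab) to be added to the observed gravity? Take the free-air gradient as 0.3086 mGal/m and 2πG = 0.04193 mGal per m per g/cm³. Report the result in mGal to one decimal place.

Combined gradient = 0.3086 − 0.04193 × 1.93 = 0.2276751 mGal/m
Combined elevation correction = 0.2276751 × 2620.0 = 596.5 mGal

596.5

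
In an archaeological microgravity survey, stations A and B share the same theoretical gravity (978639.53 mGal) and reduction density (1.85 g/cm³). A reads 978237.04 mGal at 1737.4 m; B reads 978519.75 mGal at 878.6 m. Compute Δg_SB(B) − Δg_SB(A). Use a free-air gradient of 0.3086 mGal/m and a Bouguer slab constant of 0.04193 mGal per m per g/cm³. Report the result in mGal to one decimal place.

Δg_SB(A) = 978237.04 − 978639.53 + 0.3086×1737.4 − 0.04193×1.85×1737.4 = -1.10 mGal
Δg_SB(B) = 978519.75 − 978639.53 + 0.3086×878.6 − 0.04193×1.85×878.6 = 83.20 mGal
Difference = 83.20 − (-1.10) = 84.30 mGal

84.3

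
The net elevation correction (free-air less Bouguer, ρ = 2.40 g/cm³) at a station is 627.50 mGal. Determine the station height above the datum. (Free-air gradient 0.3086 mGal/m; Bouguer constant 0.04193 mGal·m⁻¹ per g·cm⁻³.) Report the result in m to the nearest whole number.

3017

Combined gradient = 0.3086 − 0.04193 × 2.40 = 0.2079680 mGal/m
h = 627.50 / 0.2079680 = 3017.29 m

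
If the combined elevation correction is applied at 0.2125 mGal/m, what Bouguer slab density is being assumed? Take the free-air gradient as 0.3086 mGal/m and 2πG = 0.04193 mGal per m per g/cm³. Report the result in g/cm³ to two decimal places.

2.29

0.2125 = 0.3086 − 0.04193 × ρ
ρ = (0.3086 − 0.2125) / 0.04193 = 2.29 g/cm³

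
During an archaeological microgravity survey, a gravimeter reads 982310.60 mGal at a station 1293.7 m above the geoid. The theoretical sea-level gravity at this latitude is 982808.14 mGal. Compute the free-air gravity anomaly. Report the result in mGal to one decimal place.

-98.3

Free-air correction = 0.3086 × 1293.7 = 399.24 mGal
Free-air anomaly = 982310.60 − 982808.14 + (399.24) = -98.30 mGal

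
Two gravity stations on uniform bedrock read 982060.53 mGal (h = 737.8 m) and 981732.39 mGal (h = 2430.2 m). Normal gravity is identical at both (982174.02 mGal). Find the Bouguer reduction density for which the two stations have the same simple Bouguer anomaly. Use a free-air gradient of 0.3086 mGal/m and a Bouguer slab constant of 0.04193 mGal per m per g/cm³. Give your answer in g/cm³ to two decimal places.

2.74

Δg_obs = 981732.39 − 982060.53 = -328.14 mGal over Δh = 2430.2 − 737.8 = 1692.4 m
Equal Bouguer anomalies ⇒ Δg_obs + (0.3086 − 0.04193ρ)·Δh = 0
0.3086 − 0.04193ρ = −Δg_obs/Δh = 0.19389
ρ = (0.3086 − 0.19389) / 0.04193 = 2.74 g/cm³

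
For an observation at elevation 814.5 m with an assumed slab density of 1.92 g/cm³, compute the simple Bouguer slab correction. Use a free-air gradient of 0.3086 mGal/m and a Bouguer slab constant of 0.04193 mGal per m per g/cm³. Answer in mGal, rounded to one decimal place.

65.6

Bouguer slab correction = 0.04193 × 1.92 × 814.5 = 65.6 mGal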